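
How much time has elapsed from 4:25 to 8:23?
From 4:25 to 8:23:
(8 x 60 + 23) - (4 x 60 + 25) = 503 - 265 = 238 minutes
= 3 hours and 58 minutes

Final answer: 3 hours and 58 minutes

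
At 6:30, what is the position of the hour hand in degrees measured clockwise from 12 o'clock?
The hour hand moves 30 degrees per hour and 0.5 degrees per minute.
At 6:30: (6) x 30 + 30 x 0.5 = 180 + 15 = 195 degrees

Final answer: 195 degrees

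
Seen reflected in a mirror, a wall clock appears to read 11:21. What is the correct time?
Reflection across the vertical (12-6) axis maps a hand at angle A degrees to (360 - A) degrees, which sends a reading of T minutes past 12:00 to (720 - T) minutes past 12:00.
Mirror reads 11:21 = 681 minutes past 12:00.
Actual time: (720 - 681) mod 720 = 39 minutes = 12:39.

Final answer: 12:39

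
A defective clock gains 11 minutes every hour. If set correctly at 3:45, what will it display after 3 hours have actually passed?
For every 60 true minutes, the faulty clock advances 60 + 11 = 71 minutes.
True elapsed: 3 hours = 180 minutes.
Faulty clock advances: 180 x 71/60 = 213 minutes (drift: 33 minutes ahead).
Shown time: 3:45 + 213 minutes = 7:18.

Final answer: 7:18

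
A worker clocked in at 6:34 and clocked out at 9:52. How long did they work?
From 6:34 to 9:52:
(9 x 60 + 52) - (6 x 60 + 34) = 592 - 394 = 198 minutes
= 3 hours and 18 minutes

Final answer: 3 hours and 18 minutes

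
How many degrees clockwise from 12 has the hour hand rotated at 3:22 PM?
The hour hand moves 30 degrees per hour and 0.5 degrees per minute.
At 3:22: (3) x 30 + 22 x 0.5 = 90 + 11 = 101 degrees

Final answer: 101 degrees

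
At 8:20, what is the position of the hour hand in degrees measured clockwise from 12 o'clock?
The hour hand moves 30 degrees per hour and 0.5 degrees per minute.
At 8:20: (8) x 30 + 20 x 0.5 = 240 + 10 = 250 degrees

Final answer: 250 degrees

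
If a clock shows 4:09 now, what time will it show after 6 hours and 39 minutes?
Starting time: 4:09
Adding 39 minutes to 9 minutes: 9 + 39 = 48 minutes
Adding 6 hours: 4 + 6 = 10
Final time: 10:48

Final answer: 10:48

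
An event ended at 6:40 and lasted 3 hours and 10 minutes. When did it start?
Starting time: 6:40 = 400 total minutes past 12:00
Subtracting: 3 hours and 10 minutes = 190 minutes
400 - 190 = 210 minutes
= 3 hours and 30 minutes past 12:00 = 3:30

Final answer: 3:30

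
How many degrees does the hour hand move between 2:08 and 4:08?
The hour hand moves 0.5 degrees per minute.
Time elapsed: 4:08 - 2:08 = 120 minutes
Angular displacement: 120 x 0.5 = 60 degrees

Final answer: 60 degrees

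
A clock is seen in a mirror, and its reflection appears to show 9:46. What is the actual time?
Reflection across the vertical (12-6) axis maps a hand at angle A degrees to (360 - A) degrees, which sends a reading of T minutes past 12:00 to (720 - T) minutes past 12:00.
Mirror reads 9:46 = 586 minutes past 12:00.
Actual time: (720 - 586) mod 720 = 134 minutes = 2:14.

Final answer: 2:14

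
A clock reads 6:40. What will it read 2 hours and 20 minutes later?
Starting time: 6:40
Adding 20 minutes to 40 minutes: 40 + 20 = 60 minutes = 1 hour
Adding 2 hours: 6 + 2 + 1 (carry) = 9
Final time: 9:00

Final answer: 9:00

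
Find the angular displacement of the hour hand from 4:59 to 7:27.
The hour hand moves 0.5 degrees per minute.
Time elapsed: 7:27 - 4:59 = 148 minutes
Angular displacement: 148 x 0.5 = 74 degrees

Final answer: 74 degrees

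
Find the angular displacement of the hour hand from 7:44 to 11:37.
The hour hand moves 0.5 degrees per minute.
Time elapsed: 11:37 - 7:44 = 233 minutes
Angular displacement: 233 x 0.5 = 116.5 degrees

Final answer: 116.5 degrees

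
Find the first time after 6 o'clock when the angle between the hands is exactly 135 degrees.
At t minutes past 6:00, the hour hand is at 30 x 6 + 0.5t degrees and the minute hand is at 6t degrees.
The smaller angle between them is 135 degrees when |30H - 5.5t| = 135 or |30H - 5.5t| = 225.
With H = 6, solve 30 x 6 - 5.5t = +/- target for each target:
  t = (30 x 6 - 135) / 5.5 = 8.18
  t = (30 x 6 + 135) / 5.5 = 57.27
  t = (30 x 6 - 225) / 5.5 = -8.18 (outside (0, 60))
  t = (30 x 6 + 225) / 5.5 = 73.64 (outside (0, 60))
Valid solutions in (0, 60): {8.18, 57.27} minutes.
The first occurrence is t = 8.18 minutes.
The hands form a 135-degree angle at 8.18 minutes past 6:00.

Final answer: 8.18 minutes past 6:00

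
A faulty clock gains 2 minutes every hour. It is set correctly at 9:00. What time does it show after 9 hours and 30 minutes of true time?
For every 60 true minutes, the faulty clock advances 60 + 2 = 62 minutes.
True elapsed: 9 hours and 30 minutes = 570 minutes.
Faulty clock advances: 570 x 62/60 = 589 minutes (drift: 19 minutes ahead).
Shown time: 9:00 + 589 minutes = 6:49.

Final answer: 6:49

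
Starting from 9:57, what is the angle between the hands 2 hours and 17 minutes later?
First find the time 2 hours and 17 minutes after 9:57.
Total minutes: 9 x 60 + 57 + 2 x 60 + 17 = 734.
734 mod 720 = 14 minutes = 12:14.
Now compute the angle at 12:14:
Hour hand: 0 x 30 + 14 x 0.5 = 7 degrees
Minute hand: 14 x 6 = 84 degrees
Difference: |7 - 84| = 77 degrees
The angle is 77 degrees

Final answer: 77 degrees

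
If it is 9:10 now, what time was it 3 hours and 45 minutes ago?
Starting time: 9:10 = 550 total minutes past 12:00
Subtracting: 3 hours and 45 minutes = 225 minutes
550 - 225 = 325 minutes
= 5 hours and 25 minutes past 12:00 = 5:25

Final answer: 5:25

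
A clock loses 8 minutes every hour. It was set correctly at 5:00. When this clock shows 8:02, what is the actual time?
For every 60 true minutes, the faulty clock advances 52 minutes, so 1 faulty-clock minute corresponds to 60/52 true minutes.
From 5:00 to 8:02 on the faulty dial is 182 minutes.
True elapsed: 182 x 60/52 = 210 minutes = 3 hours and 30 minutes.
True time: 5:00 + 3 hours and 30 minutes = 8:30.

Final answer: 8:30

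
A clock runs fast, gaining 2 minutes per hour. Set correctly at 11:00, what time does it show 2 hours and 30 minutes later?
For every 60 true minutes, the faulty clock advances 60 + 2 = 62 minutes.
True elapsed: 2 hours and 30 minutes = 150 minutes.
Faulty clock advances: 150 x 62/60 = 155 minutes (drift: 5 minutes ahead).
Shown time: 11:00 + 155 minutes = 1:35.

Final answer: 1:35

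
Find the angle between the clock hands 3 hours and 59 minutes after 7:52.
First find the time 3 hours and 59 minutes after 7:52.
Total minutes: 7 x 60 + 52 + 3 x 60 + 59 = 711.
711 mod 720 = 711 minutes = 11:51.
Now compute the angle at 11:51:
Hour hand: 11 x 30 + 51 x 0.5 = 355.5 degrees
Minute hand: 51 x 6 = 306 degrees
Difference: |355.5 - 306| = 49.5 degrees
The angle is 49.5 degrees

Final answer: 49.5 degrees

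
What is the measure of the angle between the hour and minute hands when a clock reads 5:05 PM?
Hour hand position: 5 x 30 + 5 x 0.5 = 152.5 degrees
Minute hand position: 5 x 6 = 30 degrees
Difference: |152.5 - 30| = 122.5 degrees
The angle between the hands is 122.5 degrees

Final answer: 122.5 degrees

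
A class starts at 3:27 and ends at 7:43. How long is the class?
From 3:27 to 7:43:
(7 x 60 + 43) - (3 x 60 + 27) = 463 - 207 = 256 minutes
= 4 hours and 16 minutes

Final answer: 4 hours and 16 minutes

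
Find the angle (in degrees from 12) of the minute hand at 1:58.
The minute hand moves 6 degrees per minute.
At 1:58: 58 x 6 = 348 degrees

Final answer: 348 degrees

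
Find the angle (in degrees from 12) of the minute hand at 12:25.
The minute hand moves 6 degrees per minute.
At 12:25: 25 x 6 = 150 degrees

Final answer: 150 degrees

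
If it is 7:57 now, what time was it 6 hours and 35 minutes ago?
Starting time: 7:57 = 477 total minutes past 12:00
Subtracting: 6 hours and 35 minutes = 395 minutes
477 - 395 = 82 minutes
= 1 hour and 22 minutes past 12:00 = 1:22

Final answer: 1:22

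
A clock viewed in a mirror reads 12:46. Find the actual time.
Reflection across the vertical (12-6) axis maps a hand at angle A degrees to (360 - A) degrees, which sends a reading of T minutes past 12:00 to (720 - T) minutes past 12:00.
Mirror reads 12:46 = 46 minutes past 12:00.
Actual time: (720 - 46) mod 720 = 674 minutes = 11:14.

Final answer: 11:14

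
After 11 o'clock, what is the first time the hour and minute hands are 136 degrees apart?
At t minutes past 11:00, the hour hand is at 30 x 11 + 0.5t degrees and the minute hand is at 6t degrees.
The smaller angle between them is 136 degrees when |30H - 5.5t| = 136 or |30H - 5.5t| = 224.
With H = 11, solve 30 x 11 - 5.5t = +/- target for each target:
  t = (30 x 11 - 136) / 5.5 = 35.27
  t = (30 x 11 + 136) / 5.5 = 84.73 (outside (0, 60))
  t = (30 x 11 - 224) / 5.5 = 19.27
  t = (30 x 11 + 224) / 5.5 = 100.73 (outside (0, 60))
Valid solutions in (0, 60): {19.27, 35.27} minutes.
The first occurrence is t = 19.27 minutes.
The hands form a 136-degree angle at 19.27 minutes past 11:00.

Final answer: 19.27 minutes past 11:00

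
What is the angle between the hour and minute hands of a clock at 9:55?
Hour hand position: 9 x 30 + 55 x 0.5 = 297.5 degrees
Minute hand position: 55 x 6 = 330 degrees
Difference: |297.5 - 330| = 32.5 degrees
The angle between the hands is 32.5 degrees

Final answer: 32.5 degrees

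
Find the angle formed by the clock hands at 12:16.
Hour hand position: 0 x 30 + 16 x 0.5 = 8 degrees
Minute hand position: 16 x 6 = 96 degrees
Difference: |8 - 96| = 88 degrees
The angle between the hands is 88 degrees

Final answer: 88 degrees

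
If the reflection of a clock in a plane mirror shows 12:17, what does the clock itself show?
Reflection across the vertical (12-6) axis maps a hand at angle A degrees to (360 - A) degrees, which sends a reading of T minutes past 12:00 to (720 - T) minutes past 12:00.
Mirror reads 12:17 = 17 minutes past 12:00.
Actual time: (720 - 17) mod 720 = 703 minutes = 11:43.

Final answer: 11:43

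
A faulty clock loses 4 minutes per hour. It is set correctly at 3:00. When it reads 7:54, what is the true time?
For every 60 true minutes, the faulty clock advances 56 minutes, so 1 faulty-clock minute corresponds to 60/56 true minutes.
From 3:00 to 7:54 on the faulty dial is 294 minutes.
True elapsed: 294 x 60/56 = 315 minutes = 5 hours and 15 minutes.
True time: 3:00 + 5 hours and 15 minutes = 8:15.

Final answer: 8:15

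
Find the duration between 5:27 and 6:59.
From 5:27 to 6:59:
(6 x 60 + 59) - (5 x 60 + 27) = 419 - 327 = 92 minutes
= 1 hour and 32 minutes

Final answer: 1 hour and 32 minutes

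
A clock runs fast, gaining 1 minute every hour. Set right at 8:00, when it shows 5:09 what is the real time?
For every 60 true minutes, the faulty clock advances 61 minutes, so 1 faulty-clock minute corresponds to 60/61 true minutes.
From 8:00 to 5:09 on the faulty dial is 549 minutes.
True elapsed: 549 x 60/61 = 540 minutes = 9 hours.
True time: 8:00 + 9 hours = 5:00.

Final answer: 5:00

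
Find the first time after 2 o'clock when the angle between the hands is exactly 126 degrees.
At t minutes past 2:00, the hour hand is at 30 x 2 + 0.5t degrees and the minute hand is at 6t degrees.
The smaller angle between them is 126 degrees when |30H - 5.5t| = 126 or |30H - 5.5t| = 234.
With H = 2, solve 30 x 2 - 5.5t = +/- target for each target:
  t = (30 x 2 - 126) / 5.5 = -12 (outside (0, 60))
  t = (30 x 2 + 126) / 5.5 = 33.82
  t = (30 x 2 - 234) / 5.5 = -31.64 (outside (0, 60))
  t = (30 x 2 + 234) / 5.5 = 53.45
Valid solutions in (0, 60): {33.82, 53.45} minutes.
The first occurrence is t = 33.82 minutes.
The hands form a 126-degree angle at 33.82 minutes past 2:00.

Final answer: 33.82 minutes past 2:00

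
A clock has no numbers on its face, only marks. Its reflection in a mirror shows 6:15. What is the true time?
Reflection across the vertical (12-6) axis maps a hand at angle A degrees to (360 - A) degrees, which sends a reading of T minutes past 12:00 to (720 - T) minutes past 12:00.
Mirror reads 6:15 = 375 minutes past 12:00.
Actual time: (720 - 375) mod 720 = 345 minutes = 5:45.

Final answer: 5:45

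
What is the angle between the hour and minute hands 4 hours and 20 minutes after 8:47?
First find the time 4 hours and 20 minutes after 8:47.
Total minutes: 8 x 60 + 47 + 4 x 60 + 20 = 787.
787 mod 720 = 67 minutes = 1:07.
Now compute the angle at 1:07:
Hour hand: 1 x 30 + 7 x 0.5 = 33.5 degrees
Minute hand: 7 x 6 = 42 degrees
Difference: |33.5 - 42| = 8.5 degrees
The angle is 8.5 degrees

Final answer: 8.5 degrees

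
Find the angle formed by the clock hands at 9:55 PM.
Hour hand position: 9 x 30 + 55 x 0.5 = 297.5 degrees
Minute hand position: 55 x 6 = 330 degrees
Difference: |297.5 - 330| = 32.5 degrees
The angle between the hands is 32.5 degrees

Final answer: 32.5 degrees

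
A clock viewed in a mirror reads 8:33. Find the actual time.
Reflection across the vertical (12-6) axis maps a hand at angle A degrees to (360 - A) degrees, which sends a reading of T minutes past 12:00 to (720 - T) minutes past 12:00.
Mirror reads 8:33 = 513 minutes past 12:00.
Actual time: (720 - 513) mod 720 = 207 minutes = 3:27.

Final answer: 3:27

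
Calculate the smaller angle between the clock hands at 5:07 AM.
Hour hand position: 5 x 30 + 7 x 0.5 = 153.5 degrees
Minute hand position: 7 x 6 = 42 degrees
Difference: |153.5 - 42| = 111.5 degrees
The angle between the hands is 111.5 degrees

Final answer: 111.5 degrees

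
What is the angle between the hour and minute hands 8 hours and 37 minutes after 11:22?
First find the time 8 hours and 37 minutes after 11:22.
Total minutes: 11 x 60 + 22 + 8 x 60 + 37 = 1199.
1199 mod 720 = 479 minutes = 7:59.
Now compute the angle at 7:59:
Hour hand: 7 x 30 + 59 x 0.5 = 239.5 degrees
Minute hand: 59 x 6 = 354 degrees
Difference: |239.5 - 354| = 114.5 degrees
The angle is 114.5 degrees

Final answer: 114.5 degrees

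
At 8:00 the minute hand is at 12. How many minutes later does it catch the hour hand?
The minute hand gains 5.5 degrees per minute on the hour hand.
At 8:00, the hour hand is at 240 degrees and the minute hand is at 0 degrees.
The gap is 240 degrees. Time to close: 240/5.5 = 60 x 8/11 = 43.64 minutes.
The hands overlap at 43.64 minutes past 8:00.

Final answer: 43.64 minutes past 8:00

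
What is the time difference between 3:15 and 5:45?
From 3:15 to 5:45:
(5 x 60 + 45) - (3 x 60 + 15) = 345 - 195 = 150 minutes
= 2 hours and 30 minutes

Final answer: 2 hours and 30 minutes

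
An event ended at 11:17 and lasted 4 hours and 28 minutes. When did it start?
Starting time: 11:17 = 677 total minutes past 12:00
Subtracting: 4 hours and 28 minutes = 268 minutes
677 - 268 = 409 minutes
= 6 hours and 49 minutes past 12:00 = 6:49

Final answer: 6:49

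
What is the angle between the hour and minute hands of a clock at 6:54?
Hour hand position: 6 x 30 + 54 x 0.5 = 207 degrees
Minute hand position: 54 x 6 = 324 degrees
Difference: |207 - 324| = 117 degrees
The angle between the hands is 117 degrees

Final answer: 117 degrees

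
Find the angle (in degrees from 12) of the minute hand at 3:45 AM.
The minute hand moves 6 degrees per minute.
At 3:45: 45 x 6 = 270 degrees

Final answer: 270 degrees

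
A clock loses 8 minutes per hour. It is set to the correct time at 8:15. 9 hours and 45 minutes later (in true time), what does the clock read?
For every 60 true minutes, the faulty clock advances 60 - 8 = 52 minutes.
True elapsed: 9 hours and 45 minutes = 585 minutes.
Faulty clock advances: 585 x 52/60 = 507 minutes (drift: 78 minutes behind).
Shown time: 8:15 + 507 minutes = 4:42.

Final answer: 4:42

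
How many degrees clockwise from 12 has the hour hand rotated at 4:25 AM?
The hour hand moves 30 degrees per hour and 0.5 degrees per minute.
At 4:25: (4) x 30 + 25 x 0.5 = 120 + 12.5 = 132.5 degrees

Final answer: 132.5 degrees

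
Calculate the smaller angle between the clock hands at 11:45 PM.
Hour hand position: 11 x 30 + 45 x 0.5 = 352.5 degrees
Minute hand position: 45 x 6 = 270 degrees
Difference: |352.5 - 270| = 82.5 degrees
The angle between the hands is 82.5 degrees

Final answer: 82.5 degrees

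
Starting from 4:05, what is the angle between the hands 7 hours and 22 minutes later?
First find the time 7 hours and 22 minutes after 4:05.
Total minutes: 4 x 60 + 5 + 7 x 60 + 22 = 687.
687 mod 720 = 687 minutes = 11:27.
Now compute the angle at 11:27:
Hour hand: 11 x 30 + 27 x 0.5 = 343.5 degrees
Minute hand: 27 x 6 = 162 degrees
Difference: |343.5 - 162| = 181.5 degrees
Smaller angle: 360 - 181.5 = 178.5 degrees

Final answer: 178.5 degrees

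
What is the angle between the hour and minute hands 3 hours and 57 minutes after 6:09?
First find the time 3 hours and 57 minutes after 6:09.
Total minutes: 6 x 60 + 9 + 3 x 60 + 57 = 606.
606 mod 720 = 606 minutes = 10:06.
Now compute the angle at 10:06:
Hour hand: 10 x 30 + 6 x 0.5 = 303 degrees
Minute hand: 6 x 6 = 36 degrees
Difference: |303 - 36| = 267 degrees
Smaller angle: 360 - 267 = 93 degrees

Final answer: 93 degrees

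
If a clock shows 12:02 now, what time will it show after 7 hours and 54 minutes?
Starting time: 12:02
Adding 54 minutes to 2 minutes: 2 + 54 = 56 minutes
Adding 7 hours: 12 + 7 = 19 - 12 = 7
Final time: 7:56

Final answer: 7:56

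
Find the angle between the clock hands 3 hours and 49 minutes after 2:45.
First find the time 3 hours and 49 minutes after 2:45.
Total minutes: 2 x 60 + 45 + 3 x 60 + 49 = 394.
394 mod 720 = 394 minutes = 6:34.
Now compute the angle at 6:34:
Hour hand: 6 x 30 + 34 x 0.5 = 197 degrees
Minute hand: 34 x 6 = 204 degrees
Difference: |197 - 204| = 7 degrees
The angle is 7 degrees

Final answer: 7 degrees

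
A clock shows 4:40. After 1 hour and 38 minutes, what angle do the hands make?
First find the time 1 hour and 38 minutes after 4:40.
Total minutes: 4 x 60 + 40 + 1 x 60 + 38 = 378.
378 mod 720 = 378 minutes = 6:18.
Now compute the angle at 6:18:
Hour hand: 6 x 30 + 18 x 0.5 = 189 degrees
Minute hand: 18 x 6 = 108 degrees
Difference: |189 - 108| = 81 degrees
The angle is 81 degrees

Final answer: 81 degrees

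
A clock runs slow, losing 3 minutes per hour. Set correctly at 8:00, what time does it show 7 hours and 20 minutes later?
For every 60 true minutes, the faulty clock advances 60 - 3 = 57 minutes.
True elapsed: 7 hours and 20 minutes = 440 minutes.
Faulty clock advances: 440 x 57/60 = 418 minutes (drift: 22 minutes behind).
Shown time: 8:00 + 418 minutes = 2:58.

Final answer: 2:58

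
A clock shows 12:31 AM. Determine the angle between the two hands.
Hour hand position: 0 x 30 + 31 x 0.5 = 15.5 degrees
Minute hand position: 31 x 6 = 186 degrees
Difference: |15.5 - 186| = 170.5 degrees
The angle between the hands is 170.5 degrees

Final answer: 170.5 degrees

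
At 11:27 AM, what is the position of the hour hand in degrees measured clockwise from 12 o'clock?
The hour hand moves 30 degrees per hour and 0.5 degrees per minute.
At 11:27: (11) x 30 + 27 x 0.5 = 330 + 13.5 = 343.5 degrees

Final answer: 343.5 degrees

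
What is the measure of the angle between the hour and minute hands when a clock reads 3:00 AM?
Hour hand position: 3 x 30 + 0 x 0.5 = 90 degrees
Minute hand position: 0 x 6 = 0 degrees
Difference: |90 - 0| = 90 degrees
The angle between the hands is 90 degrees

Final answer: 90 degrees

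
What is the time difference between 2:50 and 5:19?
From 2:50 to 5:19:
(5 x 60 + 19) - (2 x 60 + 50) = 319 - 170 = 149 minutes
= 2 hours and 29 minutes

Final answer: 2 hours and 29 minutes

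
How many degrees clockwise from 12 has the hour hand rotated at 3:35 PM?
The hour hand moves 30 degrees per hour and 0.5 degrees per minute.
At 3:35: (3) x 30 + 35 x 0.5 = 90 + 17.5 = 107.5 degrees

Final answer: 107.5 degrees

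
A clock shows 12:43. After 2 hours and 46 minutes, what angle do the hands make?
First find the time 2 hours and 46 minutes after 12:43.
Total minutes: 12 x 60 + 43 + 2 x 60 + 46 = 929.
929 mod 720 = 209 minutes = 3:29.
Now compute the angle at 3:29:
Hour hand: 3 x 30 + 29 x 0.5 = 104.5 degrees
Minute hand: 29 x 6 = 174 degrees
Difference: |104.5 - 174| = 69.5 degrees
The angle is 69.5 degrees

Final answer: 69.5 degrees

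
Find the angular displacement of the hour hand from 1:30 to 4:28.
The hour hand moves 0.5 degrees per minute.
Time elapsed: 4:28 - 1:30 = 178 minutes
Angular displacement: 178 x 0.5 = 89 degrees

Final answer: 89 degrees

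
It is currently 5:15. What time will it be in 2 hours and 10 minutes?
Starting time: 5:15
Adding 10 minutes to 15 minutes: 15 + 10 = 25 minutes
Adding 2 hours: 5 + 2 = 7
Final time: 7:25

Final answer: 7:25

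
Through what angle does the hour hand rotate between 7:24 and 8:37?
The hour hand moves 0.5 degrees per minute.
Time elapsed: 8:37 - 7:24 = 73 minutes
Angular displacement: 73 x 0.5 = 36.5 degrees

Final answer: 36.5 degrees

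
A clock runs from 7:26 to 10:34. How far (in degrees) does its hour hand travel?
The hour hand moves 0.5 degrees per minute.
Time elapsed: 10:34 - 7:26 = 188 minutes
Angular displacement: 188 x 0.5 = 94 degrees

Final answer: 94 degrees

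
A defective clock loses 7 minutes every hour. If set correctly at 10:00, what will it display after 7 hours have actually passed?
For every 60 true minutes, the faulty clock advances 60 - 7 = 53 minutes.
True elapsed: 7 hours = 420 minutes.
Faulty clock advances: 420 x 53/60 = 371 minutes (drift: 49 minutes behind).
Shown time: 10:00 + 371 minutes = 4:11.

Final answer: 4:11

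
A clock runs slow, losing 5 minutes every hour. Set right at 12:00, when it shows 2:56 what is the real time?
For every 60 true minutes, the faulty clock advances 55 minutes, so 1 faulty-clock minute corresponds to 60/55 true minutes.
From 12:00 to 2:56 on the faulty dial is 176 minutes.
True elapsed: 176 x 60/55 = 192 minutes = 3 hours and 12 minutes.
True time: 12:00 + 3 hours and 12 minutes = 3:12.

Final answer: 3:12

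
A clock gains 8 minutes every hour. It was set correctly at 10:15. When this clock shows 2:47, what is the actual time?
For every 60 true minutes, the faulty clock advances 68 minutes, so 1 faulty-clock minute corresponds to 60/68 true minutes.
From 10:15 to 2:47 on the faulty dial is 272 minutes.
True elapsed: 272 x 60/68 = 240 minutes = 4 hours.
True time: 10:15 + 4 hours = 2:15.

Final answer: 2:15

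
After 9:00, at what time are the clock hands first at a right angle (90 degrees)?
At t minutes past 9:00, the hour hand is at 30 x 9 + 0.5t degrees and the minute hand is at 6t degrees.
The smaller angle between them is 90 degrees when |30H - 5.5t| = 90 or |30H - 5.5t| = 270.
With H = 9, solve 30 x 9 - 5.5t = +/- target for each target:
  t = (30 x 9 - 90) / 5.5 = 32.73
  t = (30 x 9 + 90) / 5.5 = 65.45 (outside (0, 60))
  t = (30 x 9 - 270) / 5.5 = 0 (outside (0, 60))
  t = (30 x 9 + 270) / 5.5 = 98.18 (outside (0, 60))
Valid solutions in (0, 60): {32.73} minutes.
First occurrence: t = 32.73 minutes.
The hands are at right angles at 32.73 minutes past 9:00.

Final answer: 32.73 minutes past 9:00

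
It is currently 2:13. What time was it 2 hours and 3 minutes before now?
Starting time: 2:13 = 133 total minutes past 12:00
Subtracting: 2 hours and 3 minutes = 123 minutes
133 - 123 = 10 minutes
= 10 minutes past 12:00 = 12:10

Final answer: 12:10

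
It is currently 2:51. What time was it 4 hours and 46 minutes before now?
Starting time: 2:51 = 171 total minutes past 12:00
Subtracting: 4 hours and 46 minutes = 286 minutes
171 - 286 = -115 (negative, add 12 hours = 720) = 605 minutes
= 10 hours and 5 minutes past 12:00 = 10:05

Final answer: 10:05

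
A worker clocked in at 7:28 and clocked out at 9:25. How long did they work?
From 7:28 to 9:25:
(9 x 60 + 25) - (7 x 60 + 28) = 565 - 448 = 117 minutes
= 1 hour and 57 minutes

Final answer: 1 hour and 57 minutes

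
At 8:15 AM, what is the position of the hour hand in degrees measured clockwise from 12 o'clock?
The hour hand moves 30 degrees per hour and 0.5 degrees per minute.
At 8:15: (8) x 30 + 15 x 0.5 = 240 + 7.5 = 247.5 degrees

Final answer: 247.5 degrees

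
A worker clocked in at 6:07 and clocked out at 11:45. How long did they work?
From 6:07 to 11:45:
(11 x 60 + 45) - (6 x 60 + 7) = 705 - 367 = 338 minutes
= 5 hours and 38 minutes

Final answer: 5 hours and 38 minutes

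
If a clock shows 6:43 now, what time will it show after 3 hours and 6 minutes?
Starting time: 6:43
Adding 6 minutes to 43 minutes: 43 + 6 = 49 minutes
Adding 3 hours: 6 + 3 = 9
Final time: 9:49

Final answer: 9:49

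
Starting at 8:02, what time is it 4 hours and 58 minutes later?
Starting time: 8:02
Adding 58 minutes to 2 minutes: 2 + 58 = 60 minutes = 1 hour
Adding 4 hours: 8 + 4 + 1 (carry) = 13 - 12 = 1
Final time: 1:00

Final answer: 1:00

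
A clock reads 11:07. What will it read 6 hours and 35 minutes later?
Starting time: 11:07
Adding 35 minutes to 7 minutes: 7 + 35 = 42 minutes
Adding 6 hours: 11 + 6 = 17 - 12 = 5
Final time: 5:42

Final answer: 5:42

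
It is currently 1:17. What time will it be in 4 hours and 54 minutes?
Starting time: 1:17
Adding 54 minutes to 17 minutes: 17 + 54 = 71 minutes = 1 hour and 11 minutes
Adding 4 hours: 1 + 4 + 1 (carry) = 6
Final time: 6:11

Final answer: 6:11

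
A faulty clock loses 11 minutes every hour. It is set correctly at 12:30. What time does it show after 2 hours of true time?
For every 60 true minutes, the faulty clock advances 60 - 11 = 49 minutes.
True elapsed: 2 hours = 120 minutes.
Faulty clock advances: 120 x 49/60 = 98 minutes (drift: 22 minutes behind).
Shown time: 12:30 + 98 minutes = 2:08.

Final answer: 2:08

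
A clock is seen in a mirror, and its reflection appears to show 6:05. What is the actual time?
Reflection across the vertical (12-6) axis maps a hand at angle A degrees to (360 - A) degrees, which sends a reading of T minutes past 12:00 to (720 - T) minutes past 12:00.
Mirror reads 6:05 = 365 minutes past 12:00.
Actual time: (720 - 365) mod 720 = 355 minutes = 5:55.

Final answer: 5:55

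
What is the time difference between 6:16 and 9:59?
From 6:16 to 9:59:
(9 x 60 + 59) - (6 x 60 + 16) = 599 - 376 = 223 minutes
= 3 hours and 43 minutes

Final answer: 3 hours and 43 minutes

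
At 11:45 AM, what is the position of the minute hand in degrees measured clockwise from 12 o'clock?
The minute hand moves 6 degrees per minute.
At 11:45: 45 x 6 = 270 degrees

Final answer: 270 degrees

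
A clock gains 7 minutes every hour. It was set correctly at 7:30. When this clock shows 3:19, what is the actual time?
For every 60 true minutes, the faulty clock advances 67 minutes, so 1 faulty-clock minute corresponds to 60/67 true minutes.
From 7:30 to 3:19 on the faulty dial is 469 minutes.
True elapsed: 469 x 60/67 = 420 minutes = 7 hours.
True time: 7:30 + 7 hours = 2:30.

Final answer: 2:30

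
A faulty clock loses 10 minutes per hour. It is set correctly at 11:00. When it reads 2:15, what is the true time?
For every 60 true minutes, the faulty clock advances 50 minutes, so 1 faulty-clock minute corresponds to 60/50 true minutes.
From 11:00 to 2:15 on the faulty dial is 195 minutes.
True elapsed: 195 x 60/50 = 234 minutes = 3 hours and 54 minutes.
True time: 11:00 + 3 hours and 54 minutes = 2:54.

Final answer: 2:54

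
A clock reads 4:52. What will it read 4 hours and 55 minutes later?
Starting time: 4:52
Adding 55 minutes to 52 minutes: 52 + 55 = 107 minutes = 1 hour and 47 minutes
Adding 4 hours: 4 + 4 + 1 (carry) = 9
Final time: 9:47

Final answer: 9:47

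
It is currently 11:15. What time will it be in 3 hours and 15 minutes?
Starting time: 11:15
Adding 15 minutes to 15 minutes: 15 + 15 = 30 minutes
Adding 3 hours: 11 + 3 = 14 - 12 = 2
Final time: 2:30

Final answer: 2:30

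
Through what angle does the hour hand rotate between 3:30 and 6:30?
The hour hand moves 0.5 degrees per minute.
Time elapsed: 6:30 - 3:30 = 180 minutes
Angular displacement: 180 x 0.5 = 90 degrees

Final answer: 90 degrees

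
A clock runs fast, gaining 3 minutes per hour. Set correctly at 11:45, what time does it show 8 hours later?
For every 60 true minutes, the faulty clock advances 60 + 3 = 63 minutes.
True elapsed: 8 hours = 480 minutes.
Faulty clock advances: 480 x 63/60 = 504 minutes (drift: 24 minutes ahead).
Shown time: 11:45 + 504 minutes = 8:09.

Final answer: 8:09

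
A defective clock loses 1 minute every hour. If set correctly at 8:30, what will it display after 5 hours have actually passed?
For every 60 true minutes, the faulty clock advances 60 - 1 = 59 minutes.
True elapsed: 5 hours = 300 minutes.
Faulty clock advances: 300 x 59/60 = 295 minutes (drift: 5 minutes behind).
Shown time: 8:30 + 295 minutes = 1:25.

Final answer: 1:25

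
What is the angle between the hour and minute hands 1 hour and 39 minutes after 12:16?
First find the time 1 hour and 39 minutes after 12:16.
Total minutes: 12 x 60 + 16 + 1 x 60 + 39 = 835.
835 mod 720 = 115 minutes = 1:55.
Now compute the angle at 1:55:
Hour hand: 1 x 30 + 55 x 0.5 = 57.5 degrees
Minute hand: 55 x 6 = 330 degrees
Difference: |57.5 - 330| = 272.5 degrees
Smaller angle: 360 - 272.5 = 87.5 degrees

Final answer: 87.5 degrees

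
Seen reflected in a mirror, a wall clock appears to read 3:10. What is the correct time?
Reflection across the vertical (12-6) axis maps a hand at angle A degrees to (360 - A) degrees, which sends a reading of T minutes past 12:00 to (720 - T) minutes past 12:00.
Mirror reads 3:10 = 190 minutes past 12:00.
Actual time: (720 - 190) mod 720 = 530 minutes = 8:50.

Final answer: 8:50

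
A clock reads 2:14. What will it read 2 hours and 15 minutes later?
Starting time: 2:14
Adding 15 minutes to 14 minutes: 14 + 15 = 29 minutes
Adding 2 hours: 2 + 2 = 4
Final time: 4:29

Final answer: 4:29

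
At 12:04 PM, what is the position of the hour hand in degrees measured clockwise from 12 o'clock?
The hour hand moves 30 degrees per hour and 0.5 degrees per minute.
At 12:04: (0) x 30 + 4 x 0.5 = 0 + 2 = 2 degrees

Final answer: 2 degrees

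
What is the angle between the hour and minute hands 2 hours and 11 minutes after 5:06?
First find the time 2 hours and 11 minutes after 5:06.
Total minutes: 5 x 60 + 6 + 2 x 60 + 11 = 437.
437 mod 720 = 437 minutes = 7:17.
Now compute the angle at 7:17:
Hour hand: 7 x 30 + 17 x 0.5 = 218.5 degrees
Minute hand: 17 x 6 = 102 degrees
Difference: |218.5 - 102| = 116.5 degrees
The angle is 116.5 degrees

Final answer: 116.5 degrees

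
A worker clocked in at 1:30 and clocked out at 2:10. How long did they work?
From 1:30 to 2:10:
(2 x 60 + 10) - (1 x 60 + 30) = 130 - 90 = 40 minutes
= 40 minutes

Final answer: 40 minutes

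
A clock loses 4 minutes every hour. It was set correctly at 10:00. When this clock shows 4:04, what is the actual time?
For every 60 true minutes, the faulty clock advances 56 minutes, so 1 faulty-clock minute corresponds to 60/56 true minutes.
From 10:00 to 4:04 on the faulty dial is 364 minutes.
True elapsed: 364 x 60/56 = 390 minutes = 6 hours and 30 minutes.
True time: 10:00 + 6 hours and 30 minutes = 4:30.

Final answer: 4:30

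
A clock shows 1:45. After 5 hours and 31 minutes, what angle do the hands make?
First find the time 5 hours and 31 minutes after 1:45.
Total minutes: 1 x 60 + 45 + 5 x 60 + 31 = 436.
436 mod 720 = 436 minutes = 7:16.
Now compute the angle at 7:16:
Hour hand: 7 x 30 + 16 x 0.5 = 218 degrees
Minute hand: 16 x 6 = 96 degrees
Difference: |218 - 96| = 122 degrees
The angle is 122 degrees

Final answer: 122 degrees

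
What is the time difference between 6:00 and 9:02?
From 6:00 to 9:02:
(9 x 60 + 2) - (6 x 60 + 0) = 542 - 360 = 182 minutes
= 3 hours and 2 minutes

Final answer: 3 hours and 2 minutes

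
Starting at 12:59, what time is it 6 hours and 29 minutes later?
Starting time: 12:59
Adding 29 minutes to 59 minutes: 59 + 29 = 88 minutes = 1 hour and 28 minutes
Adding 6 hours: 12 + 6 + 1 (carry) = 19 - 12 = 7
Final time: 7:28

Final answer: 7:28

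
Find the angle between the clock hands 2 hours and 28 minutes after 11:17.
First find the time 2 hours and 28 minutes after 11:17.
Total minutes: 11 x 60 + 17 + 2 x 60 + 28 = 825.
825 mod 720 = 105 minutes = 1:45.
Now compute the angle at 1:45:
Hour hand: 1 x 30 + 45 x 0.5 = 52.5 degrees
Minute hand: 45 x 6 = 270 degrees
Difference: |52.5 - 270| = 217.5 degrees
Smaller angle: 360 - 217.5 = 142.5 degrees

Final answer: 142.5 degrees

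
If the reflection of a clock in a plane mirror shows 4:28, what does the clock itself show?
Reflection across the vertical (12-6) axis maps a hand at angle A degrees to (360 - A) degrees, which sends a reading of T minutes past 12:00 to (720 - T) minutes past 12:00.
Mirror reads 4:28 = 268 minutes past 12:00.
Actual time: (720 - 268) mod 720 = 452 minutes = 7:32.

Final answer: 7:32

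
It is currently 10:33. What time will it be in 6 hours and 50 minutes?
Starting time: 10:33
Adding 50 minutes to 33 minutes: 33 + 50 = 83 minutes = 1 hour and 23 minutes
Adding 6 hours: 10 + 6 + 1 (carry) = 17 - 12 = 5
Final time: 5:23

Final answer: 5:23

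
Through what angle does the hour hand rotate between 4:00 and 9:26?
The hour hand moves 0.5 degrees per minute.
Time elapsed: 9:26 - 4:00 = 326 minutes
Angular displacement: 326 x 0.5 = 163 degrees

Final answer: 163 degrees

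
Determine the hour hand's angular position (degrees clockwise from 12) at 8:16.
The hour hand moves 30 degrees per hour and 0.5 degrees per minute.
At 8:16: (8) x 30 + 16 x 0.5 = 240 + 8 = 248 degrees

Final answer: 248 degrees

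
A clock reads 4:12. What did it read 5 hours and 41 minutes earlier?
Starting time: 4:12 = 252 total minutes past 12:00
Subtracting: 5 hours and 41 minutes = 341 minutes
252 - 341 = -89 (negative, add 12 hours = 720) = 631 minutes
= 10 hours and 31 minutes past 12:00 = 10:31

Final answer: 10:31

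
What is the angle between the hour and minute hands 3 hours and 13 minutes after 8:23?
First find the time 3 hours and 13 minutes after 8:23.
Total minutes: 8 x 60 + 23 + 3 x 60 + 13 = 696.
696 mod 720 = 696 minutes = 11:36.
Now compute the angle at 11:36:
Hour hand: 11 x 30 + 36 x 0.5 = 348 degrees
Minute hand: 36 x 6 = 216 degrees
Difference: |348 - 216| = 132 degrees
The angle is 132 degrees

Final answer: 132 degrees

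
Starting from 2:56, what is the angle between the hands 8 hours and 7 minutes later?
First find the time 8 hours and 7 minutes after 2:56.
Total minutes: 2 x 60 + 56 + 8 x 60 + 7 = 663.
663 mod 720 = 663 minutes = 11:03.
Now compute the angle at 11:03:
Hour hand: 11 x 30 + 3 x 0.5 = 331.5 degrees
Minute hand: 3 x 6 = 18 degrees
Difference: |331.5 - 18| = 313.5 degrees
Smaller angle: 360 - 313.5 = 46.5 degrees

Final answer: 46.5 degrees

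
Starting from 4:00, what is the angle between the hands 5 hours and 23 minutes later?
First find the time 5 hours and 23 minutes after 4:00.
Total minutes: 4 x 60 + 0 + 5 x 60 + 23 = 563.
563 mod 720 = 563 minutes = 9:23.
Now compute the angle at 9:23:
Hour hand: 9 x 30 + 23 x 0.5 = 281.5 degrees
Minute hand: 23 x 6 = 138 degrees
Difference: |281.5 - 138| = 143.5 degrees
The angle is 143.5 degrees

Final answer: 143.5 degrees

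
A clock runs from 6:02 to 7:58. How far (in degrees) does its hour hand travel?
The hour hand moves 0.5 degrees per minute.
Time elapsed: 7:58 - 6:02 = 116 minutes
Angular displacement: 116 x 0.5 = 58 degrees

Final answer: 58 degrees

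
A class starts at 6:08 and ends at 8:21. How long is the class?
From 6:08 to 8:21:
(8 x 60 + 21) - (6 x 60 + 8) = 501 - 368 = 133 minutes
= 2 hours and 13 minutes

Final answer: 2 hours and 13 minutes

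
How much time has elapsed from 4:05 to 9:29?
From 4:05 to 9:29:
(9 x 60 + 29) - (4 x 60 + 5) = 569 - 245 = 324 minutes
= 5 hours and 24 minutes

Final answer: 5 hours and 24 minutes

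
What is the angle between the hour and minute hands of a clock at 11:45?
Hour hand position: 11 x 30 + 45 x 0.5 = 352.5 degrees
Minute hand position: 45 x 6 = 270 degrees
Difference: |352.5 - 270| = 82.5 degrees
The angle between the hands is 82.5 degrees

Final answer: 82.5 degrees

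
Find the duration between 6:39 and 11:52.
From 6:39 to 11:52:
(11 x 60 + 52) - (6 x 60 + 39) = 712 - 399 = 313 minutes
= 5 hours and 13 minutes

Final answer: 5 hours and 13 minutes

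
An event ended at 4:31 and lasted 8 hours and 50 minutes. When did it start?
Starting time: 4:31 = 271 total minutes past 12:00
Subtracting: 8 hours and 50 minutes = 530 minutes
271 - 530 = -259 (negative, add 12 hours = 720) = 461 minutes
= 7 hours and 41 minutes past 12:00 = 7:41

Final answer: 7:41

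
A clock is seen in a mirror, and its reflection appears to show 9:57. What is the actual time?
Reflection across the vertical (12-6) axis maps a hand at angle A degrees to (360 - A) degrees, which sends a reading of T minutes past 12:00 to (720 - T) minutes past 12:00.
Mirror reads 9:57 = 597 minutes past 12:00.
Actual time: (720 - 597) mod 720 = 123 minutes = 2:03.

Final answer: 2:03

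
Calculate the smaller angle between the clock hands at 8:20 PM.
Hour hand position: 8 x 30 + 20 x 0.5 = 250 degrees
Minute hand position: 20 x 6 = 120 degrees
Difference: |250 - 120| = 130 degrees
The angle between the hands is 130 degrees

Final answer: 130 degrees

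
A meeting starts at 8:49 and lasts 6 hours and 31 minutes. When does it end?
Starting time: 8:49
Adding 31 minutes to 49 minutes: 49 + 31 = 80 minutes = 1 hour and 20 minutes
Adding 6 hours: 8 + 6 + 1 (carry) = 15 - 12 = 3
Final time: 3:20

Final answer: 3:20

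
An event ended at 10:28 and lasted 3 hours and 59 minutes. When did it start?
Starting time: 10:28 = 628 total minutes past 12:00
Subtracting: 3 hours and 59 minutes = 239 minutes
628 - 239 = 389 minutes
= 6 hours and 29 minutes past 12:00 = 6:29

Final answer: 6:29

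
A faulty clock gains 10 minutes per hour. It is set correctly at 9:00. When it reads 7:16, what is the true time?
For every 60 true minutes, the faulty clock advances 70 minutes, so 1 faulty-clock minute corresponds to 60/70 true minutes.
From 9:00 to 7:16 on the faulty dial is 616 minutes.
True elapsed: 616 x 60/70 = 528 minutes = 8 hours and 48 minutes.
True time: 9:00 + 8 hours and 48 minutes = 5:48.

Final answer: 5:48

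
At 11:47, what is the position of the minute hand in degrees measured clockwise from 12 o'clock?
The minute hand moves 6 degrees per minute.
At 11:47: 47 x 6 = 282 degrees

Final answer: 282 degrees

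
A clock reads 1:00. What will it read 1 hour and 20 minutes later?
Starting time: 1:00
Adding 20 minutes to 0 minutes: 0 + 20 = 20 minutes
Adding 1 hour: 1 + 1 = 2
Final time: 2:20

Final answer: 2:20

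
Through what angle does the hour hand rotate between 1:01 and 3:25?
The hour hand moves 0.5 degrees per minute.
Time elapsed: 3:25 - 1:01 = 144 minutes
Angular displacement: 144 x 0.5 = 72 degrees

Final answer: 72 degrees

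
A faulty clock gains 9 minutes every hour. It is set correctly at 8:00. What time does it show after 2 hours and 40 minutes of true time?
For every 60 true minutes, the faulty clock advances 60 + 9 = 69 minutes.
True elapsed: 2 hours and 40 minutes = 160 minutes.
Faulty clock advances: 160 x 69/60 = 184 minutes (drift: 24 minutes ahead).
Shown time: 8:00 + 184 minutes = 11:04.

Final answer: 11:04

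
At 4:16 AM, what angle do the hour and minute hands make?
Hour hand position: 4 x 30 + 16 x 0.5 = 128 degrees
Minute hand position: 16 x 6 = 96 degrees
Difference: |128 - 96| = 32 degrees
The angle between the hands is 32 degrees

Final answer: 32 degrees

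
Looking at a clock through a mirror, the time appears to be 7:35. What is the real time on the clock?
Reflection across the vertical (12-6) axis maps a hand at angle A degrees to (360 - A) degrees, which sends a reading of T minutes past 12:00 to (720 - T) minutes past 12:00.
Mirror reads 7:35 = 455 minutes past 12:00.
Actual time: (720 - 455) mod 720 = 265 minutes = 4:25.

Final answer: 4:25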